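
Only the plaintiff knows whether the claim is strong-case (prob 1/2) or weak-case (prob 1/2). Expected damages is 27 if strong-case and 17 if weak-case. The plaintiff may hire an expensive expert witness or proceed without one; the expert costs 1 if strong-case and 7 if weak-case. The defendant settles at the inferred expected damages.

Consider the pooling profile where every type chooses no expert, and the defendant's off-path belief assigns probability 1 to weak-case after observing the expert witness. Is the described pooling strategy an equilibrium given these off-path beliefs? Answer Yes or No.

On path, the defendant holds the prior and pays 1/2·27 + 1/2·17 = 22. Off path (the expert witness), believing weak-case, it pays 17.
strong-case: no expert nets 22; the expert witness nets 17 − 1 = 16. strong-case stays.
weak-case: no expert nets 22; the expert witness nets 17 − 7 = 10. weak-case stays.
No type deviates, so pooling is sustained.

Yes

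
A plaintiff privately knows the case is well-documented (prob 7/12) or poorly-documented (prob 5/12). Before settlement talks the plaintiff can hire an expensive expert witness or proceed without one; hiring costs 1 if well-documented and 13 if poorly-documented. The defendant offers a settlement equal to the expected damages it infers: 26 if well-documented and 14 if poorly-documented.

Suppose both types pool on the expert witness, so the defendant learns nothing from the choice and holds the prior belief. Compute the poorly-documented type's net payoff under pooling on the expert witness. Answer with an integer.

Pooled settlement = 7/12·26 + 5/12·14 = 21.
poorly-documented pays cost 13 for the expert witness, so net payoff = 21 − 13 = 8.

8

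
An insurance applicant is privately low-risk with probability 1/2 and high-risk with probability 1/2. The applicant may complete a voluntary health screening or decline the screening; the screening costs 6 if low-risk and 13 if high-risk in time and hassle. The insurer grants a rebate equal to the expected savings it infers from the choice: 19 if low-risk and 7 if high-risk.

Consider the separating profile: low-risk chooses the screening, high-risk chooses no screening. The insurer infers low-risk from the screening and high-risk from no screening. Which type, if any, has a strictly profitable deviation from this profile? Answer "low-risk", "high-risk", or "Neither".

The screening pays 19; no screening pays 7.
low-risk: assigned the screening, nets 19 − 6 = 13; deviating to no screening nets 7.
high-risk: assigned no screening, nets 7; deviating to the screening nets 19 − 13 = 6.
Both types strictly prefer their assigned action; no profitable deviation.

Neither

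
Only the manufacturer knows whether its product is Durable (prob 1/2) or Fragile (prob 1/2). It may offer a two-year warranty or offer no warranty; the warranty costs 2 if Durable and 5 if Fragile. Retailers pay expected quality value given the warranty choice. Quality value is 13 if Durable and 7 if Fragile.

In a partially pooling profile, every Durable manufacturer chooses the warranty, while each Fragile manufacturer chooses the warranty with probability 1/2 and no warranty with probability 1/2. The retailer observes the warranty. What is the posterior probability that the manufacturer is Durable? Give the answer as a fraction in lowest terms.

2/3

P(the warranty) = (1/2)·1 + (1/2)·(1/2) = 3/4.
By Bayes' rule, P(Durable | the warranty) = (1/2) / (3/4) = 2/3.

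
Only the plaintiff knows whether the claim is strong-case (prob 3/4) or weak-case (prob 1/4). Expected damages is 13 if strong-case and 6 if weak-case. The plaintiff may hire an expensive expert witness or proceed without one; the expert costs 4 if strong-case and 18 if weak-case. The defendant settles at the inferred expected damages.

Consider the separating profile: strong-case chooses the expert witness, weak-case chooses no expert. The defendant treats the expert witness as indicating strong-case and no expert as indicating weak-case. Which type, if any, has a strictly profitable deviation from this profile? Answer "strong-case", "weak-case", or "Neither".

Neither

The expert witness pays 13; no expert pays 6.
strong-case: assigned the expert witness, nets 13 − 4 = 9; deviating to no expert nets 6.
weak-case: assigned no expert, nets 6; deviating to the expert witness nets 13 − 18 = -5.
Both types strictly prefer their assigned action; no profitable deviation.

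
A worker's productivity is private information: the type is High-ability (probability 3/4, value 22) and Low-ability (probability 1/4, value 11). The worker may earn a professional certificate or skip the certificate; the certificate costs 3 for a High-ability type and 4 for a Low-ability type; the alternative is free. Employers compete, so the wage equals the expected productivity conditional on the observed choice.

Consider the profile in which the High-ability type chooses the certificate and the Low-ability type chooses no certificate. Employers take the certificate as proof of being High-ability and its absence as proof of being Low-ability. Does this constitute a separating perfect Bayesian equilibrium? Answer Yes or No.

Under these beliefs, the certificate earns wage 22 and no certificate earns wage 11.
High-ability: the certificate nets 22 − 3 = 19; no certificate nets 11. High-ability prefers the certificate.
Low-ability: the certificate nets 22 − 4 = 18; no certificate nets 11. Low-ability would deviate to the certificate.
Low-ability has a profitable deviation, so the profile is not an equilibrium.

No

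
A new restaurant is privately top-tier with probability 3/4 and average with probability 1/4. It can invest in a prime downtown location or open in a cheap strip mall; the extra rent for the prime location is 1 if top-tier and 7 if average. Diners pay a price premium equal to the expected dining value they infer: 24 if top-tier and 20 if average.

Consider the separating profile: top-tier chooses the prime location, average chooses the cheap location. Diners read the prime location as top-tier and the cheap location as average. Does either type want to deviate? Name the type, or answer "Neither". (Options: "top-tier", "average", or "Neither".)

The prime location pays 24; the cheap location pays 20.
top-tier: assigned the prime location, nets 24 − 1 = 23; deviating to the cheap location nets 20.
average: assigned the cheap location, nets 20; deviating to the prime location nets 24 − 7 = 17.
Both types strictly prefer their assigned action; no profitable deviation.

Neither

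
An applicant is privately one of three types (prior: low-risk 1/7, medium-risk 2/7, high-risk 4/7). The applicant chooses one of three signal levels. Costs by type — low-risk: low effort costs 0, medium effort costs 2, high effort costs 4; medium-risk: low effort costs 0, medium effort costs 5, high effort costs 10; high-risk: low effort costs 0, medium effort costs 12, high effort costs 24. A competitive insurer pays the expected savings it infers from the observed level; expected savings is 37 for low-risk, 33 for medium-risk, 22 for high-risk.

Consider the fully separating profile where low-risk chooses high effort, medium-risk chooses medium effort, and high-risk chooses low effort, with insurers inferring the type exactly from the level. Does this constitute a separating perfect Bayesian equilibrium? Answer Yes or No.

Yes

Separating rebates: high effort → 37, medium effort → 33, low effort → 22.
low-risk (assigned high effort): low effort: 22 − 0 = 22; medium effort: 33 − 2 = 31; high effort: 37 − 4 = 33. low-risk stays.
medium-risk (assigned medium effort): low effort: 22 − 0 = 22; medium effort: 33 − 5 = 28; high effort: 37 − 10 = 27. medium-risk stays.
high-risk (assigned low effort): low effort: 22 − 0 = 22; medium effort: 33 − 12 = 21; high effort: 37 − 24 = 13. high-risk stays.
Every type prefers its assigned level; separation holds.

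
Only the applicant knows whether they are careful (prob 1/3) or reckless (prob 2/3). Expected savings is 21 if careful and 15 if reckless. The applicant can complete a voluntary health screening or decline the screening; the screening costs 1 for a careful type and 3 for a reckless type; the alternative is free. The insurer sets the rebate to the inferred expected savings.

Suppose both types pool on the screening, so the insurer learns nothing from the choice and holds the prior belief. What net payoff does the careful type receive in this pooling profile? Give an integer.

Pooled rebate = 1/3·21 + 2/3·15 = 17.
careful pays cost 1 for the screening, so net payoff = 17 − 1 = 16.

16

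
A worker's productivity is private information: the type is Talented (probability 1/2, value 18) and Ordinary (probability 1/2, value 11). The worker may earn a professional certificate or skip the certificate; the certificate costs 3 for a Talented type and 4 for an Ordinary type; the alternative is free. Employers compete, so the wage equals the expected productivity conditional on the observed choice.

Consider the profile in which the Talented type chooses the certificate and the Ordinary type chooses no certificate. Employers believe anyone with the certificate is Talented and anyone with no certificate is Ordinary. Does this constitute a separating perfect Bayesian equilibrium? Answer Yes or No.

No

Under these beliefs, the certificate earns wage 18 and no certificate earns wage 11.
Talented: the certificate nets 18 − 3 = 15; no certificate nets 11. Talented prefers the certificate.
Ordinary: the certificate nets 18 − 4 = 14; no certificate nets 11. Ordinary would deviate to the certificate.
Ordinary has a profitable deviation, so the profile is not an equilibrium.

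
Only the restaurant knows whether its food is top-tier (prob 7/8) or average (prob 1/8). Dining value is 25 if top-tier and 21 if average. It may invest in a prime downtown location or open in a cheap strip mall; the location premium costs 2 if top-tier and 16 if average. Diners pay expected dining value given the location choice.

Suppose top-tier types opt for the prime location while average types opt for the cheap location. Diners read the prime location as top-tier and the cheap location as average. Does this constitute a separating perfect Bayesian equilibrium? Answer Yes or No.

Under these beliefs, the prime location earns price premium 25 and the cheap location earns price premium 21.
top-tier: the prime location nets 25 − 2 = 23; the cheap location nets 21. top-tier prefers the prime location.
average: the prime location nets 25 − 16 = 9; the cheap location nets 21. average prefers the cheap location.
Neither type deviates, so the separating profile is an equilibrium.

Yes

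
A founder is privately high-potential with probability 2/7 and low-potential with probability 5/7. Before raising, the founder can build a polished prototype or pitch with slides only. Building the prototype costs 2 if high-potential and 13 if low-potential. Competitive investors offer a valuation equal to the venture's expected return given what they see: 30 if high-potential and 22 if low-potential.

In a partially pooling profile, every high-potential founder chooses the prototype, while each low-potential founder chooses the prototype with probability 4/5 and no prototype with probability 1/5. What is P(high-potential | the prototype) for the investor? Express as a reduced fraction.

P(the prototype) = (2/7)·1 + (5/7)·(4/5) = 6/7.
By Bayes' rule, P(high-potential | the prototype) = (2/7) / (6/7) = 1/3.

1/3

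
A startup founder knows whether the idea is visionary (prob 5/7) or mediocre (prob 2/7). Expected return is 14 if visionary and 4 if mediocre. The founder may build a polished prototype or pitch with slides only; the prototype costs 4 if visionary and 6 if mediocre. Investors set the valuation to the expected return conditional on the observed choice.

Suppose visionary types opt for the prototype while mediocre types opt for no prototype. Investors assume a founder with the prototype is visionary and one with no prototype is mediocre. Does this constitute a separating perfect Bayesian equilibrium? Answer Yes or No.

Under these beliefs, the prototype earns valuation 14 and no prototype earns valuation 4.
visionary: the prototype nets 14 − 4 = 10; no prototype nets 4. visionary prefers the prototype.
mediocre: the prototype nets 14 − 6 = 8; no prototype nets 4. mediocre would deviate to the prototype.
mediocre has a profitable deviation, so the profile is not an equilibrium.

No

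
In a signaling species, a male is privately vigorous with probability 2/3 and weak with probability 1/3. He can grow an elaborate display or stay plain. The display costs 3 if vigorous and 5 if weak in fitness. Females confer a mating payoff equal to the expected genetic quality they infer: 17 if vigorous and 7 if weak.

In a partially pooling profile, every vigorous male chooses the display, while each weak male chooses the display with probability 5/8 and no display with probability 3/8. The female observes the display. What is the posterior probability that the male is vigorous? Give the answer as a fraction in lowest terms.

16/21

P(the display) = (2/3)·1 + (1/3)·(5/8) = 7/8.
By Bayes' rule, P(vigorous | the display) = (2/3) / (7/8) = 16/21.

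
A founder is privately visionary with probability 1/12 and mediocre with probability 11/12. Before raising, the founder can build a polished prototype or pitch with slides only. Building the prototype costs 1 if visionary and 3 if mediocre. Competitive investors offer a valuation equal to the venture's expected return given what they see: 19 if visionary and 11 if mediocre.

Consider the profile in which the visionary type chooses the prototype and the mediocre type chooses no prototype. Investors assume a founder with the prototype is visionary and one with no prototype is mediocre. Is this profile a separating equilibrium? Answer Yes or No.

Under these beliefs, the prototype earns valuation 19 and no prototype earns valuation 11.
visionary: the prototype nets 19 − 1 = 18; no prototype nets 11. visionary prefers the prototype.
mediocre: the prototype nets 19 − 3 = 16; no prototype nets 11. mediocre would deviate to the prototype.
mediocre has a profitable deviation, so the profile is not an equilibrium.

No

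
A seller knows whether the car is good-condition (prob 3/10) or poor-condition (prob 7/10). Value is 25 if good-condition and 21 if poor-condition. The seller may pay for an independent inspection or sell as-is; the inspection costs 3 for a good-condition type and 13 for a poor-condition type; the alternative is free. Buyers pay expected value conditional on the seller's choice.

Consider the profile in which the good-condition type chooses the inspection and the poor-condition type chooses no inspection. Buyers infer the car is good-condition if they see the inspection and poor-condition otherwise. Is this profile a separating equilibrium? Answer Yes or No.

Under these beliefs, the inspection earns price 25 and no inspection earns price 21.
good-condition: the inspection nets 25 − 3 = 22; no inspection nets 21. good-condition prefers the inspection.
poor-condition: the inspection nets 25 − 13 = 12; no inspection nets 21. poor-condition prefers no inspection.
Neither type deviates, so the separating profile is an equilibrium.

Yes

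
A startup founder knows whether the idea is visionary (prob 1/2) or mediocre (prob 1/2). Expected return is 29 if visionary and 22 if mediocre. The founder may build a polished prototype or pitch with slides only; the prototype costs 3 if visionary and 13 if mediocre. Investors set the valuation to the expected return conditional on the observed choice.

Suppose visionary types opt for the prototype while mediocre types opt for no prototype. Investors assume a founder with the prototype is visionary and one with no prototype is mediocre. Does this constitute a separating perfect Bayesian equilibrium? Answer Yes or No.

Yes

Under these beliefs, the prototype earns valuation 29 and no prototype earns valuation 22.
visionary: the prototype nets 29 − 3 = 26; no prototype nets 22. visionary prefers the prototype.
mediocre: the prototype nets 29 − 13 = 16; no prototype nets 22. mediocre prefers no prototype.
Neither type deviates, so the separating profile is an equilibrium.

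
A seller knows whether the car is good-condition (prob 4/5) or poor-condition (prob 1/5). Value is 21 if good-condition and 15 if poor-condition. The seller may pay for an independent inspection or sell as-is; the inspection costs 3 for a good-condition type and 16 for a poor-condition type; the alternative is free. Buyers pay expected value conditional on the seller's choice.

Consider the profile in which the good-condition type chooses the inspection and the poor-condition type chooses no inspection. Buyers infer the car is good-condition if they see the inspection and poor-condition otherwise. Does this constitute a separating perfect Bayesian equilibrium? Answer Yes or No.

Under these beliefs, the inspection earns price 21 and no inspection earns price 15.
good-condition: the inspection nets 21 − 3 = 18; no inspection nets 15. good-condition prefers the inspection.
poor-condition: the inspection nets 21 − 16 = 5; no inspection nets 15. poor-condition prefers no inspection.
Neither type deviates, so the separating profile is an equilibrium.

Yes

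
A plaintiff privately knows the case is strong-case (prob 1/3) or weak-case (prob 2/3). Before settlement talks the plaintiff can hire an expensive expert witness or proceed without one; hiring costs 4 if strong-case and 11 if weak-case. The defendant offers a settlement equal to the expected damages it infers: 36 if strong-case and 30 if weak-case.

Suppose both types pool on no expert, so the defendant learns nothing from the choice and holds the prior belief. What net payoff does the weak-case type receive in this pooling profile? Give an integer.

Pooled settlement = 1/3·36 + 2/3·30 = 32.
weak-case pays no cost for no expert, so net payoff = 32.

32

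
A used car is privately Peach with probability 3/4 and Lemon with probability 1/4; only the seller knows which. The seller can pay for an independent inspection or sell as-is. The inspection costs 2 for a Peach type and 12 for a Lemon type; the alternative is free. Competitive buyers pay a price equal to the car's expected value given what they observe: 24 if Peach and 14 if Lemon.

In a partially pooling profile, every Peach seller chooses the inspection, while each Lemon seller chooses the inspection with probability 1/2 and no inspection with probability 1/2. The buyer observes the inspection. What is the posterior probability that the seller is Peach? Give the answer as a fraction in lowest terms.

6/7

P(the inspection) = (3/4)·1 + (1/4)·(1/2) = 7/8.
By Bayes' rule, P(Peach | the inspection) = (3/4) / (7/8) = 6/7.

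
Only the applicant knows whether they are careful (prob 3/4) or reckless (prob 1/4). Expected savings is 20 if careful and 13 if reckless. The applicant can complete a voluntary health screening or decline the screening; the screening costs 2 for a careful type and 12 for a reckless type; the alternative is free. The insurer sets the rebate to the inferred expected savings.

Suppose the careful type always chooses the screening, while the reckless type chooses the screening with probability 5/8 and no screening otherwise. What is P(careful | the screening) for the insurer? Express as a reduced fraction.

24/29

P(the screening) = (3/4)·1 + (1/4)·(5/8) = 29/32.
By Bayes' rule, P(careful | the screening) = (3/4) / (29/32) = 24/29.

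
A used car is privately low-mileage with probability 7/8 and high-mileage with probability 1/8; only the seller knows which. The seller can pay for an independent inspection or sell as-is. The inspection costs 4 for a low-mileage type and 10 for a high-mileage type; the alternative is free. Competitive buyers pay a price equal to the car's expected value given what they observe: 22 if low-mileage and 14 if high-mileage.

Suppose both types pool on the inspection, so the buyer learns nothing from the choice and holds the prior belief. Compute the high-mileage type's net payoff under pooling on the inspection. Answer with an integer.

Pooled price = 7/8·22 + 1/8·14 = 21.
high-mileage pays cost 10 for the inspection, so net payoff = 21 − 10 = 11.

11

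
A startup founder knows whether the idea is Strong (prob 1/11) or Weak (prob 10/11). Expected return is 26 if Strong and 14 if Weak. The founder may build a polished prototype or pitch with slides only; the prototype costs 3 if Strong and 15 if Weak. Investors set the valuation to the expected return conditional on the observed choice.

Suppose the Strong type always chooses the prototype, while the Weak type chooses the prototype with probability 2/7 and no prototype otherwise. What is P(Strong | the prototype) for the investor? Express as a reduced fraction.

P(the prototype) = (1/11)·1 + (10/11)·(2/7) = 27/77.
By Bayes' rule, P(Strong | the prototype) = (1/11) / (27/77) = 7/27.

7/27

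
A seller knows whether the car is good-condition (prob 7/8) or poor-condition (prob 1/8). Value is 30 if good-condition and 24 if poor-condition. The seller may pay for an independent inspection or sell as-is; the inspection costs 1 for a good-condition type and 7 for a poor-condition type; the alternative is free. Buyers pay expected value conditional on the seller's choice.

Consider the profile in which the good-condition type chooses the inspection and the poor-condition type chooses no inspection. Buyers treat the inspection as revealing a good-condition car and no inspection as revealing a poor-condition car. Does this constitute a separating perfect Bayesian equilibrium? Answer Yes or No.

Under these beliefs, the inspection earns price 30 and no inspection earns price 24.
good-condition: the inspection nets 30 − 1 = 29; no inspection nets 24. good-condition prefers the inspection.
poor-condition: the inspection nets 30 − 7 = 23; no inspection nets 24. poor-condition prefers no inspection.
Neither type deviates, so the separating profile is an equilibrium.

Yes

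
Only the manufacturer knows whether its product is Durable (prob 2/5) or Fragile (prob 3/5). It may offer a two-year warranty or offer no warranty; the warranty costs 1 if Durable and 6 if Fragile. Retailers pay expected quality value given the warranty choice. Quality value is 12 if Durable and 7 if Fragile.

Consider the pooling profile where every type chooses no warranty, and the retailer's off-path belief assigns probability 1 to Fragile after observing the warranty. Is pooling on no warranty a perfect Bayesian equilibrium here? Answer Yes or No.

On path, the retailer holds the prior and pays 2/5·12 + 3/5·7 = 9. Off path (the warranty), believing Fragile, it pays 7.
Durable: no warranty nets 9; the warranty nets 7 − 1 = 6. Durable stays.
Fragile: no warranty nets 9; the warranty nets 7 − 6 = 1. Fragile stays.
No type deviates, so pooling is sustained.

Yes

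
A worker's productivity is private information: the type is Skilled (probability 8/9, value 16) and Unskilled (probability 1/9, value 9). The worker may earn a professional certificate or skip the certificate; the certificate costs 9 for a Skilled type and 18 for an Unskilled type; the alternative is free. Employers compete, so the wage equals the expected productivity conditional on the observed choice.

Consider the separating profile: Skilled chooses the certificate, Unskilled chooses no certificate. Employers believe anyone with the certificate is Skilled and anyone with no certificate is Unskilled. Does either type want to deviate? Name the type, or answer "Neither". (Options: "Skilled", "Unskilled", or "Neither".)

The certificate pays 16; no certificate pays 9.
Skilled: assigned the certificate, nets 16 − 9 = 7; deviating to no certificate nets 9.
Unskilled: assigned no certificate, nets 9; deviating to the certificate nets 16 − 18 = -2.
The Skilled type gains 2 by deviating.

Skilled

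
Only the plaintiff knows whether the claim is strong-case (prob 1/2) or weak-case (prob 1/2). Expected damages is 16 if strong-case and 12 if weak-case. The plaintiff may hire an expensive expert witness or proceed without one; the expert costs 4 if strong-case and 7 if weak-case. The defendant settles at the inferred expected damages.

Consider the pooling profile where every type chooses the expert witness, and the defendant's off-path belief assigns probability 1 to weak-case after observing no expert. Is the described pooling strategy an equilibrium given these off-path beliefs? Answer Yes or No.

No

On path, the defendant holds the prior and pays 1/2·16 + 1/2·12 = 14. Off path (no expert), believing weak-case, it pays 12.
strong-case: the expert witness nets 14 − 4 = 10; no expert nets 12. strong-case would deviate.
weak-case: the expert witness nets 14 − 7 = 7; no expert nets 12. weak-case would deviate.
A type deviates, so pooling fails.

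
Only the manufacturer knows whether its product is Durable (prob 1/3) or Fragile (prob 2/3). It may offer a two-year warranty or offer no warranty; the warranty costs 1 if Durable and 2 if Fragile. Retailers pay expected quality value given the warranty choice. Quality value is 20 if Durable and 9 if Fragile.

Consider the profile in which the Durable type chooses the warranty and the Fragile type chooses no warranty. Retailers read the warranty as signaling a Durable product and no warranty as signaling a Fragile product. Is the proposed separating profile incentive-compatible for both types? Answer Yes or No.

Under these beliefs, the warranty earns price 20 and no warranty earns price 9.
Durable: the warranty nets 20 − 1 = 19; no warranty nets 9. Durable prefers the warranty.
Fragile: the warranty nets 20 − 2 = 18; no warranty nets 9. Fragile would deviate to the warranty.
Fragile has a profitable deviation, so the profile is not an equilibrium.

No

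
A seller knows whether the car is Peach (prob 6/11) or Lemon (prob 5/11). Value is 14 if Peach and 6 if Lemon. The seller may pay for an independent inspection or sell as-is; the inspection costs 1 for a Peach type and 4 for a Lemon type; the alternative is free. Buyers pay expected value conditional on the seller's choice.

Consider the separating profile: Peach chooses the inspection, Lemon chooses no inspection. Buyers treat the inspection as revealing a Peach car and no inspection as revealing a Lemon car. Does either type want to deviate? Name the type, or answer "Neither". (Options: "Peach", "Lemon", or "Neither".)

Lemon

The inspection pays 14; no inspection pays 6.
Peach: assigned the inspection, nets 14 − 1 = 13; deviating to no inspection nets 6.
Lemon: assigned no inspection, nets 6; deviating to the inspection nets 14 − 4 = 10.
The Lemon type gains 4 by deviating.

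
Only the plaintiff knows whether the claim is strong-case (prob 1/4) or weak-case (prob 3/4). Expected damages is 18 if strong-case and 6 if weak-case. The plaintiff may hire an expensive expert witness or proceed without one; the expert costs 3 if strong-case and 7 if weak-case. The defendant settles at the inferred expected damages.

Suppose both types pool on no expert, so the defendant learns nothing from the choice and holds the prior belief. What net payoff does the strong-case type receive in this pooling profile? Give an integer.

9

Pooled settlement = 1/4·18 + 3/4·6 = 9.
strong-case pays no cost for no expert, so net payoff = 9.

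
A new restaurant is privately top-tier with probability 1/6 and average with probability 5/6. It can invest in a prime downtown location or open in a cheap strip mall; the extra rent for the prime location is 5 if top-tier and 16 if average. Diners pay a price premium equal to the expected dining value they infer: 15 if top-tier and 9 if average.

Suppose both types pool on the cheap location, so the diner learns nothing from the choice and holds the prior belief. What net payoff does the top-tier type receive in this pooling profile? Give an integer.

10

Pooled price premium = 1/6·15 + 5/6·9 = 10.
top-tier pays no cost for the cheap location, so net payoff = 10.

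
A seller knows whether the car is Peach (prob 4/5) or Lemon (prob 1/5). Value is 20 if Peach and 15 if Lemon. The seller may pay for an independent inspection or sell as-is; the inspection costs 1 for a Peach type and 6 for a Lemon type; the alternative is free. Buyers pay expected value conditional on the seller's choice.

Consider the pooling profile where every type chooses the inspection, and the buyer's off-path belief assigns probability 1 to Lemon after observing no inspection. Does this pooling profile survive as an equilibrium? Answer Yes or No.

No

On path, the buyer holds the prior and pays 4/5·20 + 1/5·15 = 19. Off path (no inspection), believing Lemon, it pays 15.
Peach: the inspection nets 19 − 1 = 18; no inspection nets 15. Peach stays.
Lemon: the inspection nets 19 − 6 = 13; no inspection nets 15. Lemon would deviate.
A type deviates, so pooling fails.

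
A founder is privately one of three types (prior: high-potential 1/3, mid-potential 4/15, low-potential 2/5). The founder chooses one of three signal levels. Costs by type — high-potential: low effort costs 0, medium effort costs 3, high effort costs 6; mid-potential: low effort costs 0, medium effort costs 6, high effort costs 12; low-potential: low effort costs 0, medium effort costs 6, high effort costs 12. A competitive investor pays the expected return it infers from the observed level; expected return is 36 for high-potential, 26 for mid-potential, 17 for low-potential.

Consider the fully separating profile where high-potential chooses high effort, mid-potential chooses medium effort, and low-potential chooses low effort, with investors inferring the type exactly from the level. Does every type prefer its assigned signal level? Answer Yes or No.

Separating valuations: high effort → 36, medium effort → 26, low effort → 17.
high-potential (assigned high effort): low effort: 17 − 0 = 17; medium effort: 26 − 3 = 23; high effort: 36 − 6 = 30. high-potential stays.
mid-potential (assigned medium effort): low effort: 17 − 0 = 17; medium effort: 26 − 6 = 20; high effort: 36 − 12 = 24. mid-potential prefers high effort.
low-potential (assigned low effort): low effort: 17 − 0 = 17; medium effort: 26 − 6 = 20; high effort: 36 − 12 = 24. low-potential prefers high effort.
At least one type deviates; the separating profile fails.

No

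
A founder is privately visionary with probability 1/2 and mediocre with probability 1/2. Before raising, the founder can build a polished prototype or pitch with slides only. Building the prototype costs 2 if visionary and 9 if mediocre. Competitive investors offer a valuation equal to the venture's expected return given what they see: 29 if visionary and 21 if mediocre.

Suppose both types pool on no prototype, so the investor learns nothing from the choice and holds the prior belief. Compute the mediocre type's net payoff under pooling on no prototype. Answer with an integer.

Pooled valuation = 1/2·29 + 1/2·21 = 25.
mediocre pays no cost for no prototype, so net payoff = 25.

25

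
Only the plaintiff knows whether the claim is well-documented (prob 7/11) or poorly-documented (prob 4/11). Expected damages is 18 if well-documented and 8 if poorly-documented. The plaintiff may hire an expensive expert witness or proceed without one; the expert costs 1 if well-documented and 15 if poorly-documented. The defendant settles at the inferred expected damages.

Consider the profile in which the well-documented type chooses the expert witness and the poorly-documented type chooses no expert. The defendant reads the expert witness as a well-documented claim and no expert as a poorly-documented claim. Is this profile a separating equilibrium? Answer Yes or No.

Under these beliefs, the expert witness earns settlement 18 and no expert earns settlement 8.
well-documented: the expert witness nets 18 − 1 = 17; no expert nets 8. well-documented prefers the expert witness.
poorly-documented: the expert witness nets 18 − 15 = 3; no expert nets 8. poorly-documented prefers no expert.
Neither type deviates, so the separating profile is an equilibrium.

Yes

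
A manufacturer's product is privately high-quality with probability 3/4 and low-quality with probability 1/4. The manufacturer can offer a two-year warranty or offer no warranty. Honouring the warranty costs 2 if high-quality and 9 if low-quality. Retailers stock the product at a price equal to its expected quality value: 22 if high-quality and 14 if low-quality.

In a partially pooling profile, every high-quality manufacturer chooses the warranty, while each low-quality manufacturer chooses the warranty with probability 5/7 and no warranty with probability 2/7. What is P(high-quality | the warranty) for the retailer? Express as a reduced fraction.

21/26

P(the warranty) = (3/4)·1 + (1/4)·(5/7) = 13/14.
By Bayes' rule, P(high-quality | the warranty) = (3/4) / (13/14) = 21/26.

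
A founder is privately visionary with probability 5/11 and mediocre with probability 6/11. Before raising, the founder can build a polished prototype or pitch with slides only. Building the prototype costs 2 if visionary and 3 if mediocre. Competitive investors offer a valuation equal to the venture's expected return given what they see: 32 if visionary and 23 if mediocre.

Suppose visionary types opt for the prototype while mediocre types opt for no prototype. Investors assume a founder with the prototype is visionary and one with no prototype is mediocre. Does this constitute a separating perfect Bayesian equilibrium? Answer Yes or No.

No

Under these beliefs, the prototype earns valuation 32 and no prototype earns valuation 23.
visionary: the prototype nets 32 − 2 = 30; no prototype nets 23. visionary prefers the prototype.
mediocre: the prototype nets 32 − 3 = 29; no prototype nets 23. mediocre would deviate to the prototype.
mediocre has a profitable deviation, so the profile is not an equilibrium.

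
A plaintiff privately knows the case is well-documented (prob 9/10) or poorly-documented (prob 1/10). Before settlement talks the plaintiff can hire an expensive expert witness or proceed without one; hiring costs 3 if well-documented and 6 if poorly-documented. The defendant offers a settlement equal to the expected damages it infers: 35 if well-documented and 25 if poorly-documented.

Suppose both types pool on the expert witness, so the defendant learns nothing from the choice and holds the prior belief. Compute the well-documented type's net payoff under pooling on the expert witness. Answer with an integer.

31

Pooled settlement = 9/10·35 + 1/10·25 = 34.
well-documented pays cost 3 for the expert witness, so net payoff = 34 − 3 = 31.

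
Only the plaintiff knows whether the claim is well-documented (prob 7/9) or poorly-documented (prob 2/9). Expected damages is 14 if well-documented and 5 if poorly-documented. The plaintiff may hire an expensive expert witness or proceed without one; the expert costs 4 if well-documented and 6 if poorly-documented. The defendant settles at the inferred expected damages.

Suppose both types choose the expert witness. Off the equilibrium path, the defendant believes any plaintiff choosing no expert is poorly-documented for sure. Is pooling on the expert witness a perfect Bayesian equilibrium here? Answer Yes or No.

Yes

On path, the defendant holds the prior and pays 7/9·14 + 2/9·5 = 12. Off path (no expert), believing poorly-documented, it pays 5.
well-documented: the expert witness nets 12 − 4 = 8; no expert nets 5. well-documented stays.
poorly-documented: the expert witness nets 12 − 6 = 6; no expert nets 5. poorly-documented stays.
No type deviates, so pooling is sustained.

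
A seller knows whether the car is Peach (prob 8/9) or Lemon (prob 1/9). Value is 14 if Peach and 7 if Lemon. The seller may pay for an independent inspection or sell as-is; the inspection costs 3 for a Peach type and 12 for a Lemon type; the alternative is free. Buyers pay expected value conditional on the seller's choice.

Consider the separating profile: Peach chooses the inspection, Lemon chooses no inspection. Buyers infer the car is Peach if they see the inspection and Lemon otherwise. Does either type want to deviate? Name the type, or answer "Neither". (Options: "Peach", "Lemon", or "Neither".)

Neither

The inspection pays 14; no inspection pays 7.
Peach: assigned the inspection, nets 14 − 3 = 11; deviating to no inspection nets 7.
Lemon: assigned no inspection, nets 7; deviating to the inspection nets 14 − 12 = 2.
Both types strictly prefer their assigned action; no profitable deviation.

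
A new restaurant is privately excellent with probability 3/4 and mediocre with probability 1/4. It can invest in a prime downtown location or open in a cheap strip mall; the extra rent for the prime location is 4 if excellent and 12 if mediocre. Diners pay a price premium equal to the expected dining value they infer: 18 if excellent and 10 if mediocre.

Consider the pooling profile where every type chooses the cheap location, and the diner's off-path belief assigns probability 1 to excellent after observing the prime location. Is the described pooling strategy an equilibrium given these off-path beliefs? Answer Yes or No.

Yes

On path, the diner holds the prior and pays 3/4·18 + 1/4·10 = 16. Off path (the prime location), believing excellent, it pays 18.
excellent: the cheap location nets 16; the prime location nets 18 − 4 = 14. excellent stays.
mediocre: the cheap location nets 16; the prime location nets 18 − 12 = 6. mediocre stays.
No type deviates, so pooling is sustained.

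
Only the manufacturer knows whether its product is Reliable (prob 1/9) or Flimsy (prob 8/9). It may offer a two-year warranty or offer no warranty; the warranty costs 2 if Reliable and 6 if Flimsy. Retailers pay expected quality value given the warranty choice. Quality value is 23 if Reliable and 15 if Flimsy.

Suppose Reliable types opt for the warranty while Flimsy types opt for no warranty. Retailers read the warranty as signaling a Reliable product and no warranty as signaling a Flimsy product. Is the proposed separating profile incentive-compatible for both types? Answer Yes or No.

No

Under these beliefs, the warranty earns price 23 and no warranty earns price 15.
Reliable: the warranty nets 23 − 2 = 21; no warranty nets 15. Reliable prefers the warranty.
Flimsy: the warranty nets 23 − 6 = 17; no warranty nets 15. Flimsy would deviate to the warranty.
Flimsy has a profitable deviation, so the profile is not an equilibrium.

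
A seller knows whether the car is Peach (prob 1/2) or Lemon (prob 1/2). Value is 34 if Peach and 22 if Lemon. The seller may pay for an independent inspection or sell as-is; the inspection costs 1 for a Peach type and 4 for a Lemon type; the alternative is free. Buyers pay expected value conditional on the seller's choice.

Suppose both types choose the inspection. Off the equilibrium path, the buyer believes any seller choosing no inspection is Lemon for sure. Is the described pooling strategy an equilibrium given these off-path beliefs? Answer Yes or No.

Yes

On path, the buyer holds the prior and pays 1/2·34 + 1/2·22 = 28. Off path (no inspection), believing Lemon, it pays 22.
Peach: the inspection nets 28 − 1 = 27; no inspection nets 22. Peach stays.
Lemon: the inspection nets 28 − 4 = 24; no inspection nets 22. Lemon stays.
No type deviates, so pooling is sustained.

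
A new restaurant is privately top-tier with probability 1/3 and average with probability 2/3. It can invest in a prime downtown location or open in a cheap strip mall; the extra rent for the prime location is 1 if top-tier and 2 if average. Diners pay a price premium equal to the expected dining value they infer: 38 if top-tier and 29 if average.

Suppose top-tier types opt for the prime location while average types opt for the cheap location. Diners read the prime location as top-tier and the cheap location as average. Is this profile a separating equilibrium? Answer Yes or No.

No

Under these beliefs, the prime location earns price premium 38 and the cheap location earns price premium 29.
top-tier: the prime location nets 38 − 1 = 37; the cheap location nets 29. top-tier prefers the prime location.
average: the prime location nets 38 − 2 = 36; the cheap location nets 29. average would deviate to the prime location.
average has a profitable deviation, so the profile is not an equilibrium.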